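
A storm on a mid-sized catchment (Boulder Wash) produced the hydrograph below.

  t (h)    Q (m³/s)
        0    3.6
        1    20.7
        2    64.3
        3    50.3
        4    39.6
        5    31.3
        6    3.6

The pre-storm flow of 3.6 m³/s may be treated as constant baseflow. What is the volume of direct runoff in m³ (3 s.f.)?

Direct-runoff ordinates (Q − Q_b): 0.0, 17.1, 60.7, 46.7, 36.0, 27.7, 0.0 m³/s.
ΣQ_DR = 188.2 m³/s.
With Δt = 1 h = 3600 s, V = ΣQ_DR · Δt = 188.2 × 3600 = 6.78 × 10^5 m³.

V ≈ 6.78 × 10^5 m³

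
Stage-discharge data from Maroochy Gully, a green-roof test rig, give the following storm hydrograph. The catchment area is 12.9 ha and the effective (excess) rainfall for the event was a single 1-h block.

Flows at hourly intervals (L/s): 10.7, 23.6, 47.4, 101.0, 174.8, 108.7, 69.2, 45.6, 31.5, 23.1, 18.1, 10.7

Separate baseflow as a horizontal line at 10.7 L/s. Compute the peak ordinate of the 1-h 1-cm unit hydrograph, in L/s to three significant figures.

Direct runoff: 0.0, 12.9, 36.7, 90.3, 164.1, 98.0, 58.5, 34.9, 20.8, 12.4, 7.4, 0.0 L/s; ΣQ_DR = 536.0 L/s, peak = 164.1 L/s.
Runoff depth d = ΣQ_DR·Δt / A = 536.0 × 3600 / (12.9 ha) = 14.96 mm.
The 1-cm UH is the DRH scaled by (10 mm)/d, so U_p = 164.1 × 10/14.96 = 110 L/s.

U_p ≈ 110 L/s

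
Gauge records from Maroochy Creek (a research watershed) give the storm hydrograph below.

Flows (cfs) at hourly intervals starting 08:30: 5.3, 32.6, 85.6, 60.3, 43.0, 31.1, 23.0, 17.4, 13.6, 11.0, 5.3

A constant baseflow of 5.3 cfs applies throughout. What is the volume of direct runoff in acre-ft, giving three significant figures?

Direct-runoff ordinates (Q − Q_b): 0.0, 27.3, 80.3, 55.0, 37.7, 25.8, 17.7, 12.1, 8.3, 5.7, 0.0 cfs.
ΣQ_DR = 269.9 cfs.
With Δt = 1 h = 3600 s, V = ΣQ_DR · Δt = 269.9 × 3600 = 9.72 × 10^5 ft³ = 22.3 acre-ft.

V ≈ 22.3 acre-ft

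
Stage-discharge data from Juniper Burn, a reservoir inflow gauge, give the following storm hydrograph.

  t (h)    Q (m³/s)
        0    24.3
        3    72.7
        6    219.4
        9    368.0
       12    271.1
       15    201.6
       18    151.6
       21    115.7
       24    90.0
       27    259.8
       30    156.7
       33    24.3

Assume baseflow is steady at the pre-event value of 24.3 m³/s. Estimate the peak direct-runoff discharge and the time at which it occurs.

Subtracting baseflow gives direct-runoff ordinates: 0.0, 48.4, 195.1, 343.7, 246.8, 177.3, 127.3, 91.4, 65.7, 235.5, 132.4, 0.0 m³/s.
The maximum is 343.7 m³/s, occurring at the reading for t = 9 h.

Q_p = 343.7 m³/s at t = 9 h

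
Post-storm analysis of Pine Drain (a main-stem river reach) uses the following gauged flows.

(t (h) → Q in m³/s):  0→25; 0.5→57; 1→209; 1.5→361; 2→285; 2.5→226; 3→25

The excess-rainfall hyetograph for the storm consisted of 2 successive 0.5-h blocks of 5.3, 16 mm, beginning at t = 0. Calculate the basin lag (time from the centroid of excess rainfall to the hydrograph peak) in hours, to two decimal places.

Centroid of excess rainfall: t_c = Σ P_i·t̄_i / ΣP_i = 0.6256 h (block centres at 0.25, 0.75 h).
Hydrograph peak occurs at t = 1.5 h, so basin lag t_L = 1.5 − 0.6256 = 0.87 h.

t_L ≈ 0.87 h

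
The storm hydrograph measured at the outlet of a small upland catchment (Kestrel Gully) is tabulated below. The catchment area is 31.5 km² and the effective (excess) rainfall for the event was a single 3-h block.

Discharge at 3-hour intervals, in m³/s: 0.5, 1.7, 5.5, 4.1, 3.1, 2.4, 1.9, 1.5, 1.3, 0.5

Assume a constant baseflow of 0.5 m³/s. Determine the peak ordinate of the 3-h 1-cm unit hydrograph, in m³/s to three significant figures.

U_p ≈ 8.33 m³/s

Direct runoff: 0.0, 1.2, 5.0, 3.6, 2.6, 1.9, 1.4, 1.0, 0.8, 0.0 m³/s; ΣQ_DR = 17.50 m³/s, peak = 5.0 m³/s.
Runoff depth d = ΣQ_DR·Δt / A = 17.50 × 10800 / (31.5 km²) = 6.000 mm.
The 1-cm UH is the DRH scaled by (10 mm)/d, so U_p = 5.0 × 10/6.000 = 8.33 m³/s.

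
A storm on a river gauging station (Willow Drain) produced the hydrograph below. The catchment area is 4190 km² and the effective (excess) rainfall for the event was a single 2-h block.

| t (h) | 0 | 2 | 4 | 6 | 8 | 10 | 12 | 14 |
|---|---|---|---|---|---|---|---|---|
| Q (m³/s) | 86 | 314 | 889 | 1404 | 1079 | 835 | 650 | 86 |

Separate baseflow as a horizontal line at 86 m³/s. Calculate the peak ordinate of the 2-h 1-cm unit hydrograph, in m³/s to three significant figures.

U_p ≈ 1650 m³/s

Direct runoff: 0.0, 228.0, 803.0, 1318.0, 993.0, 749.0, 564.0, 0.0 m³/s; ΣQ_DR = 4655 m³/s, peak = 1318.0 m³/s.
Runoff depth d = ΣQ_DR·Δt / A = 4655 × 7200 / (4190 km²) = 7.999 mm.
The 1-cm UH is the DRH scaled by (10 mm)/d, so U_p = 1318.0 × 10/7.999 = 1650 m³/s.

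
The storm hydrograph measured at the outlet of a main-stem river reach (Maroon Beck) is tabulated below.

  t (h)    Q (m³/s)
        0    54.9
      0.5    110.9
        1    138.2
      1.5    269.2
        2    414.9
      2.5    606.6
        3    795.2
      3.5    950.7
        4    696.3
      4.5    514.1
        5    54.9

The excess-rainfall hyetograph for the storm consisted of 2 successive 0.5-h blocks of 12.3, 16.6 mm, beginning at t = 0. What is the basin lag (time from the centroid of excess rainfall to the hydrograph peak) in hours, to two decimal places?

t_L ≈ 2.96 h

Centroid of excess rainfall: t_c = Σ P_i·t̄_i / ΣP_i = 0.5372 h (block centres at 0.25, 0.75 h).
Hydrograph peak occurs at t = 3.5 h, so basin lag t_L = 3.5 − 0.5372 = 2.96 h.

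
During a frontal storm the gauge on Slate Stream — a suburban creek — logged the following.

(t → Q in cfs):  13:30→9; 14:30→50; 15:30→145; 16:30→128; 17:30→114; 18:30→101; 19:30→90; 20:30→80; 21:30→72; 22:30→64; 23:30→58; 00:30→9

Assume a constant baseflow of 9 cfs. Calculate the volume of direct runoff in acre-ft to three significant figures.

Direct-runoff ordinates (Q − Q_b): 0.0, 41.0, 136.0, 119.0, 105.0, 92.0, 81.0, 71.0, 63.0, 55.0, 49.0, 0.0 cfs.
ΣQ_DR = 812.0 cfs.
With Δt = 1 h = 3600 s, V = ΣQ_DR · Δt = 812.0 × 3600 = 2.92 × 10^6 ft³ = 67.1 acre-ft.

V ≈ 67.1 acre-ft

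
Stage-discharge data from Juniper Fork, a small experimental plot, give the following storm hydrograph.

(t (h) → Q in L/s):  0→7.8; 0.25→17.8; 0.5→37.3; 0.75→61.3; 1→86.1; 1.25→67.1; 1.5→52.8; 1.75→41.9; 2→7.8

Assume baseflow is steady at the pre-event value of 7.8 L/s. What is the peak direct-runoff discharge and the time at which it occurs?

Q_p = 78.3 L/s at t = 1 h

Subtracting baseflow gives direct-runoff ordinates: 0.0, 10.0, 29.5, 53.5, 78.3, 59.3, 45.0, 34.1, 0.0 L/s.
The maximum is 78.3 L/s, occurring at the reading for t = 1 h.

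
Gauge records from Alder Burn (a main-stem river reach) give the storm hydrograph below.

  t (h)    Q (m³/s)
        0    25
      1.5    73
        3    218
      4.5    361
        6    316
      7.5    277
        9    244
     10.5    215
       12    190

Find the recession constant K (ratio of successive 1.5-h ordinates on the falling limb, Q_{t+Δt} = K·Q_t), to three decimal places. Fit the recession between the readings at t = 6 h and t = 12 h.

K ≈ 0.881

Using the recession-limb readings at t = 6 h and t = 12 h: Q falls from 316 to 190 m³/s over 4 intervals.
K = (Q₂/Q₁)^(1/4) = (190/316)^(1/4) = 0.881.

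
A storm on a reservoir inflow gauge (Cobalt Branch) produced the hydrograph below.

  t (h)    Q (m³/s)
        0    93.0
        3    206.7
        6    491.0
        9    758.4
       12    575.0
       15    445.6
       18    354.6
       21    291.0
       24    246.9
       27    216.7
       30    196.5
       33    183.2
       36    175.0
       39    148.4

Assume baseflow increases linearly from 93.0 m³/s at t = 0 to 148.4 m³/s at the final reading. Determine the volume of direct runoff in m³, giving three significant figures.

V ≈ 2.91 × 10^7 m³

Direct-runoff ordinates (Q − Q_b): 0.00, 109.44, 389.48, 652.62, 464.95, 331.29, 236.03, 168.17, 119.81, 85.35, 60.88, 43.32, 30.86, 0.00 m³/s.
ΣQ_DR = 2692 m³/s.
With Δt = 3 h = 10800 s, V = ΣQ_DR · Δt = 2692 × 10800 = 2.91 × 10^7 m³.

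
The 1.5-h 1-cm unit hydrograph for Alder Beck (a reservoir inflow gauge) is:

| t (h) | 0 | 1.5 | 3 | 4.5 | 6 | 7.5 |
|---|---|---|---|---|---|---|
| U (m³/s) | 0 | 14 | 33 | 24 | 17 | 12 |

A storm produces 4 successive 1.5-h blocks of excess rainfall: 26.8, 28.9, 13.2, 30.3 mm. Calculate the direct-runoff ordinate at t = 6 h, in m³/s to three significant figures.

By discrete convolution, Q_j = Σ (P_i / 10 mm) · U_{j−i}.
At t = 6 h (j=4): Q = (26.8/10)·17 + (28.9/10)·24 + (13.2/10)·33 + (30.3/10)·14 = 201 m³/s.

Q ≈ 201 m³/s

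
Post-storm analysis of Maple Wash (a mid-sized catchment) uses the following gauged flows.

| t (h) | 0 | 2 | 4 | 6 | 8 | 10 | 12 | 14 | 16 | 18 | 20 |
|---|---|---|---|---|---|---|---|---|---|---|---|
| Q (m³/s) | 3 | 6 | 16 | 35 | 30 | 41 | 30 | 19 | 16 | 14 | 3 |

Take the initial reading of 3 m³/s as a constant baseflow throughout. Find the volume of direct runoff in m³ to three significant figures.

Direct-runoff ordinates (Q − Q_b): 0.0, 3.0, 13.0, 32.0, 27.0, 38.0, 27.0, 16.0, 13.0, 11.0, 0.0 m³/s.
ΣQ_DR = 180.0 m³/s.
With Δt = 2 h = 7200 s, V = ΣQ_DR · Δt = 180.0 × 7200 = 1.30 × 10^6 m³.

V ≈ 1.30 × 10^6 m³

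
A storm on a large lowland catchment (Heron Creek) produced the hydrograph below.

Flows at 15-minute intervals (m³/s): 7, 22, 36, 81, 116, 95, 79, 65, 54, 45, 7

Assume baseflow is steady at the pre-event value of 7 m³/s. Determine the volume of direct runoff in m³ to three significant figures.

Direct-runoff ordinates (Q − Q_b): 0.0, 15.0, 29.0, 74.0, 109.0, 88.0, 72.0, 58.0, 47.0, 38.0, 0.0 m³/s.
ΣQ_DR = 530.0 m³/s.
With Δt = 0.25 h = 900 s, V = ΣQ_DR · Δt = 530.0 × 900 = 4.77 × 10^5 m³.

V ≈ 4.77 × 10^5 m³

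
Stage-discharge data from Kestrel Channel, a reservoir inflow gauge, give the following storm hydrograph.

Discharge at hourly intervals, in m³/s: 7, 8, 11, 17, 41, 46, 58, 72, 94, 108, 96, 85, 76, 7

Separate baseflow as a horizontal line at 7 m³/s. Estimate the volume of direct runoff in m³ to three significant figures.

Direct-runoff ordinates (Q − Q_b): 0.0, 1.0, 4.0, 10.0, 34.0, 39.0, 51.0, 65.0, 87.0, 101.0, 89.0, 78.0, 69.0, 0.0 m³/s.
ΣQ_DR = 628.0 m³/s.
With Δt = 1 h = 3600 s, V = ΣQ_DR · Δt = 628.0 × 3600 = 2.26 × 10^6 m³.

V ≈ 2.26 × 10^6 m³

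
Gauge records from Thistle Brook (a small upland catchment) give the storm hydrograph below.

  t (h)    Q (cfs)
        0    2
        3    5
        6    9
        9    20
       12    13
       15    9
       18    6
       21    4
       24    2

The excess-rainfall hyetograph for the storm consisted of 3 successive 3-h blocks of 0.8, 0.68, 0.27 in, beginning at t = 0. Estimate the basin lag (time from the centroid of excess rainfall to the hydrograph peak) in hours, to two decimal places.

t_L ≈ 5.41 h

Centroid of excess rainfall: t_c = Σ P_i·t̄_i / ΣP_i = 3.5914 h (block centres at 1.5, 4.5, 7.5 h).
Hydrograph peak occurs at t = 9 h, so basin lag t_L = 9 − 3.5914 = 5.41 h.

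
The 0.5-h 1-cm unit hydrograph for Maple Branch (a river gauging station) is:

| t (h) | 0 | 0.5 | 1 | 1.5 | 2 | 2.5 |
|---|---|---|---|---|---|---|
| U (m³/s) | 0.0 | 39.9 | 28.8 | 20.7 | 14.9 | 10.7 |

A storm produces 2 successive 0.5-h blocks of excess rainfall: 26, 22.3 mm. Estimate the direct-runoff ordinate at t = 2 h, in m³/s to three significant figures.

Q ≈ 84.9 m³/s

By discrete convolution, Q_j = Σ (P_i / 10 mm) · U_{j−i}.
At t = 2 h (j=4): Q = (26/10)·14.9 + (22.3/10)·20.7 = 84.9 m³/s.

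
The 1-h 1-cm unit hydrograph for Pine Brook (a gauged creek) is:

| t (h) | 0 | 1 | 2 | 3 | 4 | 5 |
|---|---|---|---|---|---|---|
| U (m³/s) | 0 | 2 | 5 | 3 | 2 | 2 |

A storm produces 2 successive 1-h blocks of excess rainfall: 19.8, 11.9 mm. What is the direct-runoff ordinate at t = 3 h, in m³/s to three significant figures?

Q ≈ 11.9 m³/s

By discrete convolution, Q_j = Σ (P_i / 10 mm) · U_{j−i}.
At t = 3 h (j=3): Q = (19.8/10)·3 + (11.9/10)·5 = 11.9 m³/s.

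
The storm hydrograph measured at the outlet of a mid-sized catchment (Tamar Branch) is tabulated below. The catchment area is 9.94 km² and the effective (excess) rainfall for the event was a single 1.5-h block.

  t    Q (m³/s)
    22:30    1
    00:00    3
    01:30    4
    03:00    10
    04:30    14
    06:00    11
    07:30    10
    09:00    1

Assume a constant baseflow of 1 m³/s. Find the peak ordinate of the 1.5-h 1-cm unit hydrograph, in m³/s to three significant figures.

Direct runoff: 0.0, 2.0, 3.0, 9.0, 13.0, 10.0, 9.0, 0.0 m³/s; ΣQ_DR = 46.00 m³/s, peak = 13.0 m³/s.
Runoff depth d = ΣQ_DR·Δt / A = 46.00 × 5400 / (9.94 km²) = 24.99 mm.
The 1-cm UH is the DRH scaled by (10 mm)/d, so U_p = 13.0 × 10/24.99 = 5.20 m³/s.

U_p ≈ 5.20 m³/s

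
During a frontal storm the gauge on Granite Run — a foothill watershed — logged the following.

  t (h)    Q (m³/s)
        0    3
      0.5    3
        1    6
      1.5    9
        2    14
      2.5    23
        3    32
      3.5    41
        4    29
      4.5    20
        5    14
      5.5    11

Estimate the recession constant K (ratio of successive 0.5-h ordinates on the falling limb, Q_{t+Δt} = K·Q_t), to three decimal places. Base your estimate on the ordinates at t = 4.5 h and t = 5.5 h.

K ≈ 0.742

Using the recession-limb readings at t = 4.5 h and t = 5.5 h: Q falls from 20 to 11 m³/s over 2 intervals.
K = (Q₂/Q₁)^(1/2) = (11/20)^(1/2) = 0.742.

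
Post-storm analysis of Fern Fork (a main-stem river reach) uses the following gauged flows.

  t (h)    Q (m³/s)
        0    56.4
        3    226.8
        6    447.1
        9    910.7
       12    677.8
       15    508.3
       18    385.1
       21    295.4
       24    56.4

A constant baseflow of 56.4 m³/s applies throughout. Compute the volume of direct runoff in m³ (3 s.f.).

Direct-runoff ordinates (Q − Q_b): 0.0, 170.4, 390.7, 854.3, 621.4, 451.9, 328.7, 239.0, 0.0 m³/s.
ΣQ_DR = 3056 m³/s.
With Δt = 3 h = 10800 s, V = ΣQ_DR · Δt = 3056 × 10800 = 3.30 × 10^7 m³.

V ≈ 3.30 × 10^7 m³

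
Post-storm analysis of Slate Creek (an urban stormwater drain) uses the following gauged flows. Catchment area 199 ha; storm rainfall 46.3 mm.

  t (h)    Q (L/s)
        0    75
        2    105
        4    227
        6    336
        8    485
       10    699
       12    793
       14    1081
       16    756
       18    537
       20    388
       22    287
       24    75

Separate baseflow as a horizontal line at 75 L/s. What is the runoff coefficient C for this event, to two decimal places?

ΣQ_DR = 4869 L/s; V = ΣQ_DR·Δt = 3.506 × 10^7 L.
Runoff depth d = V / A = 17.62 mm.
C = d / P = 17.62 / 46.3 = 0.38.

C ≈ 0.38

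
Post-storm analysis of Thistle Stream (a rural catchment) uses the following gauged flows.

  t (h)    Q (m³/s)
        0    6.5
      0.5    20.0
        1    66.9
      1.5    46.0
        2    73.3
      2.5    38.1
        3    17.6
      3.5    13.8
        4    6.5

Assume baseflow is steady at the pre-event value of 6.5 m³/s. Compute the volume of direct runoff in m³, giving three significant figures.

Direct-runoff ordinates (Q − Q_b): 0.0, 13.5, 60.4, 39.5, 66.8, 31.6, 11.1, 7.3, 0.0 m³/s.
ΣQ_DR = 230.2 m³/s.
With Δt = 0.5 h = 1800 s, V = ΣQ_DR · Δt = 230.2 × 1800 = 4.14 × 10^5 m³.

V ≈ 4.14 × 10^5 m³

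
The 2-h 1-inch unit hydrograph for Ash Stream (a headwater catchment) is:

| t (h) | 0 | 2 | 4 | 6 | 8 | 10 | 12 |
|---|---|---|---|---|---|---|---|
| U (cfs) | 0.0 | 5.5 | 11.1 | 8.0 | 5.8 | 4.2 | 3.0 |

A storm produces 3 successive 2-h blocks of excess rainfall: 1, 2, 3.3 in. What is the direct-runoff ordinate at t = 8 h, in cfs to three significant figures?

By discrete convolution, Q_j = Σ (P_i / 1 in) · U_{j−i}.
At t = 8 h (j=4): Q = (1/1)·5.8 + (2/1)·8.0 + (3.3/1)·11.1 = 58.4 cfs.

Q ≈ 58.4 cfs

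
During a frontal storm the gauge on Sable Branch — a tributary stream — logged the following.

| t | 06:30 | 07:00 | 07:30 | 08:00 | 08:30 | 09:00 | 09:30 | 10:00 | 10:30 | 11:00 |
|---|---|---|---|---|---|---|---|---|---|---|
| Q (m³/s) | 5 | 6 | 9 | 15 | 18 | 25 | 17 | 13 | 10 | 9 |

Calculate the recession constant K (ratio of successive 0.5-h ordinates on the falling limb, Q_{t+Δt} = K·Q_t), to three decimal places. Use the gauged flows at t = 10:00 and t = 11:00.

Using the recession-limb readings at t = 10:00 and t = 11:00: Q falls from 13 to 9 m³/s over 2 intervals.
K = (Q₂/Q₁)^(1/2) = (9/13)^(1/2) = 0.832.

K ≈ 0.832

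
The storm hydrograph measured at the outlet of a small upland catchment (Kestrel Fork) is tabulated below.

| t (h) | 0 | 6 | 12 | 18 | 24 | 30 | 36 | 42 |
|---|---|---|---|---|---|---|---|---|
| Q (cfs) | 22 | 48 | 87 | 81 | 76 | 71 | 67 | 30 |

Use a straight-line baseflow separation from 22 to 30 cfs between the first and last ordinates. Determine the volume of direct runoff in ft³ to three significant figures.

Direct-runoff ordinates (Q − Q_b): 0.00, 24.86, 62.71, 55.57, 49.43, 43.29, 38.14, 0.00 cfs.
ΣQ_DR = 274.0 cfs.
With Δt = 6 h = 21600 s, V = ΣQ_DR · Δt = 274.0 × 21600 = 5.92 × 10^6 ft³.

V ≈ 5.92 × 10^6 ft³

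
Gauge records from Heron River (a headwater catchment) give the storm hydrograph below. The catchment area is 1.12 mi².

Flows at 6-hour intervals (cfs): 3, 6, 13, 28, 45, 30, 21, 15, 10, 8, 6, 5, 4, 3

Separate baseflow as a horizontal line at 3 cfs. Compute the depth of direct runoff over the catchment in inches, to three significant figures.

Direct runoff: 0.0, 3.0, 10.0, 25.0, 42.0, 27.0, 18.0, 12.0, 7.0, 5.0, 3.0, 2.0, 1.0, 0.0 cfs; ΣQ_DR = 155.0 cfs.
V = ΣQ_DR · Δt = 155.0 × 21600 s = 3.348 × 10^6 ft³.
Over A = 1.12 mi², depth = V / A = 1.29 in.

d ≈ 1.29 in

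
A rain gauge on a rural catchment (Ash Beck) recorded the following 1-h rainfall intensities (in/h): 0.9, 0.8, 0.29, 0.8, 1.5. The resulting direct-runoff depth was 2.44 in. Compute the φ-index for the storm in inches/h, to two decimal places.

Only the 4 blocks with intensity above φ contribute runoff: 0.9, 0.8, 0.8, 1.5 in/h.
Σ(I−φ)·Δt = d  ⇒  (0.9+0.8+0.8+1.5 − 4φ)·1 = 2.44
φ = (4.000 − 2.44/1) / 4 = 0.39 in/h.

φ ≈ 0.39 in/h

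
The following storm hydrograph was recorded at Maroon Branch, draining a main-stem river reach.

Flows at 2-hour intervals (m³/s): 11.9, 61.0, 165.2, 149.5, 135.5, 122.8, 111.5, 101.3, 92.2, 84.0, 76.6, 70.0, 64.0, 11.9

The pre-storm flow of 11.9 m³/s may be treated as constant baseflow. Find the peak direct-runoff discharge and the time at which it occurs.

Subtracting baseflow gives direct-runoff ordinates: 0.0, 49.1, 153.3, 137.6, 123.6, 110.9, 99.6, 89.4, 80.3, 72.1, 64.7, 58.1, 52.1, 0.0 m³/s.
The maximum is 153.3 m³/s, occurring at the reading for t = 4 h.

Q_p = 153.3 m³/s at t = 4 h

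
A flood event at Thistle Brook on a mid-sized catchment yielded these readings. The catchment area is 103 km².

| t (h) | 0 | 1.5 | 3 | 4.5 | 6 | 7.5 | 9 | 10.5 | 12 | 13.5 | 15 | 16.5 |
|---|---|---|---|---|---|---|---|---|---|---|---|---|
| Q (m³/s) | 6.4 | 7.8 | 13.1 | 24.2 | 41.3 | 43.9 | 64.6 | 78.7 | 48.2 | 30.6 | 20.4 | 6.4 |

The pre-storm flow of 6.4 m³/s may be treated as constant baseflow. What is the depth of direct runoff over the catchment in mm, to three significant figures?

d ≈ 16.2 mm

Direct runoff: 0.0, 1.4, 6.7, 17.8, 34.9, 37.5, 58.2, 72.3, 41.8, 24.2, 14.0, 0.0 m³/s; ΣQ_DR = 308.8 m³/s.
V = ΣQ_DR · Δt = 308.8 × 5400 s = 1.668 × 10^6 m³.
Over A = 103 km², depth = V / A = 16.2 mm.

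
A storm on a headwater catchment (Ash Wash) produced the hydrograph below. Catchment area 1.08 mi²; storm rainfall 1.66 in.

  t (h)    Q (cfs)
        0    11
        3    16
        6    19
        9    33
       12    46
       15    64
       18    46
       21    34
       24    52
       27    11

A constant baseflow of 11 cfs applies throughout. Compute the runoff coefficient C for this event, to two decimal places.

ΣQ_DR = 222.0 cfs; V = ΣQ_DR·Δt = 2.398 × 10^6 ft³.
Runoff depth d = V / A = 0.9556 in.
C = d / P = 0.9556 / 1.66 = 0.58.

C ≈ 0.58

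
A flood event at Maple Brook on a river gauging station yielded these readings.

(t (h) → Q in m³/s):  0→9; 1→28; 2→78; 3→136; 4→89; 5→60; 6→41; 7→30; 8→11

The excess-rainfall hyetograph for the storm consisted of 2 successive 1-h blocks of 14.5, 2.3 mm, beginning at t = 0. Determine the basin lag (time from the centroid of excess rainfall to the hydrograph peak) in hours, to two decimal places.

Centroid of excess rainfall: t_c = Σ P_i·t̄_i / ΣP_i = 0.6369 h (block centres at 0.5, 1.5 h).
Hydrograph peak occurs at t = 3 h, so basin lag t_L = 3 − 0.6369 = 2.36 h.

t_L ≈ 2.36 h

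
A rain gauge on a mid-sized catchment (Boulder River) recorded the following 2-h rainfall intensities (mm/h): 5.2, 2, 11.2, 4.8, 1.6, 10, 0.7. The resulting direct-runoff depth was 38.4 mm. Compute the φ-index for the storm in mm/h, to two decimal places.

φ ≈ 3.00 mm/h

Only the 4 blocks with intensity above φ contribute runoff: 5.2, 11.2, 4.8, 10 mm/h.
Σ(I−φ)·Δt = d  ⇒  (5.2+11.2+4.8+10 − 4φ)·2 = 38.4
φ = (31.20 − 38.4/2) / 4 = 3.00 mm/h.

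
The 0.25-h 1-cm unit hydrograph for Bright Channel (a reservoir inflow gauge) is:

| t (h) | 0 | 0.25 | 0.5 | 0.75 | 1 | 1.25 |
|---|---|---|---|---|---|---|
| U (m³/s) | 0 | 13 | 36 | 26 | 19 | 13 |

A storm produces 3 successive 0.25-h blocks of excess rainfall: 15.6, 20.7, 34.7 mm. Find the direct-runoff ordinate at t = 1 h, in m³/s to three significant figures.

Q ≈ 208 m³/s

By discrete convolution, Q_j = Σ (P_i / 10 mm) · U_{j−i}.
At t = 1 h (j=4): Q = (15.6/10)·19 + (20.7/10)·26 + (34.7/10)·36 = 208 m³/s.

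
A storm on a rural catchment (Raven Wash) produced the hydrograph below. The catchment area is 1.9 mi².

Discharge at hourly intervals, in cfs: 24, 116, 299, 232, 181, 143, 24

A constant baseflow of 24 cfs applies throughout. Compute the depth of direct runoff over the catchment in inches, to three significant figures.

Direct runoff: 0.0, 92.0, 275.0, 208.0, 157.0, 119.0, 0.0 cfs; ΣQ_DR = 851.0 cfs.
V = ΣQ_DR · Δt = 851.0 × 3600 s = 3.064 × 10^6 ft³.
Over A = 1.9 mi², depth = V / A = 0.694 in.

d ≈ 0.694 in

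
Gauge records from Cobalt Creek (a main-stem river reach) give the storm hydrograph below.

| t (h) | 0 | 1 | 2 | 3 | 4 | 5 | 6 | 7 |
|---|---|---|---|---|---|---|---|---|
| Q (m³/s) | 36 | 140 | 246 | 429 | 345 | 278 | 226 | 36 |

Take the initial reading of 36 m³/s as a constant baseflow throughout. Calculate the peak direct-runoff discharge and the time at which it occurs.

Q_p = 393.0 m³/s at t = 3 h

Subtracting baseflow gives direct-runoff ordinates: 0.0, 104.0, 210.0, 393.0, 309.0, 242.0, 190.0, 0.0 m³/s.
The maximum is 393.0 m³/s, occurring at the reading for t = 3 h.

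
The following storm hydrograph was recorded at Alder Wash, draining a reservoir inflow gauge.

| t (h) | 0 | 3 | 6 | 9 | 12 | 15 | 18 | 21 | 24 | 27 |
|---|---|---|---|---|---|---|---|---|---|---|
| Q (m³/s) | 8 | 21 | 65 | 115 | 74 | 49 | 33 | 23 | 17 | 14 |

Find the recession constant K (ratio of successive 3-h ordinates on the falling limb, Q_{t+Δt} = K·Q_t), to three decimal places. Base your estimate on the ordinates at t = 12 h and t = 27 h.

Using the recession-limb readings at t = 12 h and t = 27 h: Q falls from 74 to 14 m³/s over 5 intervals.
K = (Q₂/Q₁)^(1/5) = (14/74)^(1/5) = 0.717.

K ≈ 0.717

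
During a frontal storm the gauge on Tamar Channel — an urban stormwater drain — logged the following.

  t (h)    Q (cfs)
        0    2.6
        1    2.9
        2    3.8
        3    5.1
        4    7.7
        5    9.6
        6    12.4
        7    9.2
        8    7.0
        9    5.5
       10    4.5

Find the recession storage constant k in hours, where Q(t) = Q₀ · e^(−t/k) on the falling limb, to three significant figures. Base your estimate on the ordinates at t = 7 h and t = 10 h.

k ≈ 4.20 h

On the falling limb, Q drops from 9.2 to 4.5 cfs between t = 7 h and t = 10 h (Δt = 3 h).
k = −Δt / ln(Q₂/Q₁) = −3 / ln(4.5/9.2) = 4.20 h.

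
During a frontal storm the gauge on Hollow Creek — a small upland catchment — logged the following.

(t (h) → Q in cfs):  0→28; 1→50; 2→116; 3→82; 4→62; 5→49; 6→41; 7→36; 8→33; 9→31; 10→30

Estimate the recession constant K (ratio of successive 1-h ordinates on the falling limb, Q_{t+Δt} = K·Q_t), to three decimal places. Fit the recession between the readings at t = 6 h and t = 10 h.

K ≈ 0.925

Using the recession-limb readings at t = 6 h and t = 10 h: Q falls from 41 to 30 cfs over 4 intervals.
K = (Q₂/Q₁)^(1/4) = (30/41)^(1/4) = 0.925.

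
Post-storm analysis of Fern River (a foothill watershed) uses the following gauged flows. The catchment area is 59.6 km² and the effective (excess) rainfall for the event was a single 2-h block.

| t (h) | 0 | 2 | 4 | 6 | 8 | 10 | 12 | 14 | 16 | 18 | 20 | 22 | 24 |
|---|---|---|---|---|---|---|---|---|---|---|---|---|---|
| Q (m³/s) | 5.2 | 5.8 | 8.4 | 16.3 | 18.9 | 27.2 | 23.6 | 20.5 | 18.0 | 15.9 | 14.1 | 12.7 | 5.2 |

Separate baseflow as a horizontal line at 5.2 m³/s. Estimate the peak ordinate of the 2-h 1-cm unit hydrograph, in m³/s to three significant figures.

Direct runoff: 0.0, 0.6, 3.2, 11.1, 13.7, 22.0, 18.4, 15.3, 12.8, 10.7, 8.9, 7.5, 0.0 m³/s; ΣQ_DR = 124.2 m³/s, peak = 22.0 m³/s.
Runoff depth d = ΣQ_DR·Δt / A = 124.2 × 7200 / (59.6 km²) = 15.00 mm.
The 1-cm UH is the DRH scaled by (10 mm)/d, so U_p = 22.0 × 10/15.00 = 14.7 m³/s.

U_p ≈ 14.7 m³/s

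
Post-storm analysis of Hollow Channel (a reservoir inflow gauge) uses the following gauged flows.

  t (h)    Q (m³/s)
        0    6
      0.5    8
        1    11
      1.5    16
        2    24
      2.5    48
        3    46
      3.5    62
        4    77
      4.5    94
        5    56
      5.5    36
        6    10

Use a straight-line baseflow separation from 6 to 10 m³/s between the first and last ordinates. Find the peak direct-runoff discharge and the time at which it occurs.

Subtracting baseflow gives direct-runoff ordinates: 0.00, 1.67, 4.33, 9.00, 16.67, 40.33, 38.00, 53.67, 68.33, 85.00, 46.67, 26.33, 0.00 m³/s.
The maximum is 85.00 m³/s, occurring at the reading for t = 4.5 h.

Q_p = 85.00 m³/s at t = 4.5 h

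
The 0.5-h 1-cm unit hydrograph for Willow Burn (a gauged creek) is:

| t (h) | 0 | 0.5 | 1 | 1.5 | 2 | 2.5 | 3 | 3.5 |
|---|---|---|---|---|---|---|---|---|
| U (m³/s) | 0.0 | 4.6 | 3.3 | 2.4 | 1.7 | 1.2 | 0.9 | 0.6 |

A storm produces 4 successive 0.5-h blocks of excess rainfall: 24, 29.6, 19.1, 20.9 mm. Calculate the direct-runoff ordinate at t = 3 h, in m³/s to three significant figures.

By discrete convolution, Q_j = Σ (P_i / 10 mm) · U_{j−i}.
At t = 3 h (j=6): Q = (24/10)·0.9 + (29.6/10)·1.2 + (19.1/10)·1.7 + (20.9/10)·2.4 = 14.0 m³/s.

Q ≈ 14.0 m³/s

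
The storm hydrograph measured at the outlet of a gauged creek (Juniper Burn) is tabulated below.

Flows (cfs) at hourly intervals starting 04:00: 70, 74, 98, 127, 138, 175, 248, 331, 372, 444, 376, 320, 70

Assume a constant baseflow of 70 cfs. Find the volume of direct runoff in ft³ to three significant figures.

Direct-runoff ordinates (Q − Q_b): 0.0, 4.0, 28.0, 57.0, 68.0, 105.0, 178.0, 261.0, 302.0, 374.0, 306.0, 250.0, 0.0 cfs.
ΣQ_DR = 1933 cfs.
With Δt = 1 h = 3600 s, V = ΣQ_DR · Δt = 1933 × 3600 = 6.96 × 10^6 ft³.

V ≈ 6.96 × 10^6 ft³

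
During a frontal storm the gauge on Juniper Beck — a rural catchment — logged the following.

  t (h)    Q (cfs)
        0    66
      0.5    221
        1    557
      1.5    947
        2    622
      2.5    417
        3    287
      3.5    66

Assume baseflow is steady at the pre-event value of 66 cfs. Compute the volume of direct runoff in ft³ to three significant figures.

V ≈ 4.78 × 10^6 ft³

Direct-runoff ordinates (Q − Q_b): 0.0, 155.0, 491.0, 881.0, 556.0, 351.0, 221.0, 0.0 cfs.
ΣQ_DR = 2655 cfs.
With Δt = 0.5 h = 1800 s, V = ΣQ_DR · Δt = 2655 × 1800 = 4.78 × 10^6 ft³.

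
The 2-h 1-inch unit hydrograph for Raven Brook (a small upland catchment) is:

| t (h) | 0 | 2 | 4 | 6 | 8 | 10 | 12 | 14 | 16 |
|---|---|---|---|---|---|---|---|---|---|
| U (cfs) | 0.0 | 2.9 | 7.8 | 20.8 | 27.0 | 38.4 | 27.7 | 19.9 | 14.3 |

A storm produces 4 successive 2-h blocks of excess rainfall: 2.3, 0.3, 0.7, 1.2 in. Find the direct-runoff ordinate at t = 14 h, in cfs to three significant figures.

Q ≈ 113 cfs

By discrete convolution, Q_j = Σ (P_i / 1 in) · U_{j−i}.
At t = 14 h (j=7): Q = (2.3/1)·19.9 + (0.3/1)·27.7 + (0.7/1)·38.4 + (1.2/1)·27.0 = 113 cfs.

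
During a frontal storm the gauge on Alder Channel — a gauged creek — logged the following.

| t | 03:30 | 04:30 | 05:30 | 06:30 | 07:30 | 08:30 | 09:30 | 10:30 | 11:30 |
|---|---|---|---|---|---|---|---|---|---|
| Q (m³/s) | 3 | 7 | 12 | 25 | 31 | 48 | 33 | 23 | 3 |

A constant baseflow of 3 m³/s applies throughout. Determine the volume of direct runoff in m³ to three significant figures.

Direct-runoff ordinates (Q − Q_b): 0.0, 4.0, 9.0, 22.0, 28.0, 45.0, 30.0, 20.0, 0.0 m³/s.
ΣQ_DR = 158.0 m³/s.
With Δt = 1 h = 3600 s, V = ΣQ_DR · Δt = 158.0 × 3600 = 5.69 × 10^5 m³.

V ≈ 5.69 × 10^5 m³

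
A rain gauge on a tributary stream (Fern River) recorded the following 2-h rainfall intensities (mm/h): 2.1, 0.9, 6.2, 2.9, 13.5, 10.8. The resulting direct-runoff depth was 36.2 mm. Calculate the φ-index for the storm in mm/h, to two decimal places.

Only the 3 blocks with intensity above φ contribute runoff: 6.2, 13.5, 10.8 mm/h.
Σ(I−φ)·Δt = d  ⇒  (6.2+13.5+10.8 − 3φ)·2 = 36.2
φ = (30.50 − 36.2/2) / 3 = 4.13 mm/h.

φ ≈ 4.13 mm/h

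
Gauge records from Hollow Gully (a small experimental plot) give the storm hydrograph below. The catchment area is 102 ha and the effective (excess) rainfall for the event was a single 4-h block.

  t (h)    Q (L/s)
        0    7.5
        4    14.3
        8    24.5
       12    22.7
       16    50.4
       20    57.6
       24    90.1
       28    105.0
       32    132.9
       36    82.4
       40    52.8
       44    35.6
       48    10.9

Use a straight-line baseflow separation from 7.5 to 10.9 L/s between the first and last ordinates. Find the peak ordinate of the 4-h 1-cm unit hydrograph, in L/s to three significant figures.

Direct runoff: 0.00, 6.52, 16.43, 14.35, 41.77, 48.68, 80.90, 95.52, 123.13, 72.35, 42.47, 24.98, 0.00 L/s; ΣQ_DR = 567.1 L/s, peak = 123.13 L/s.
Runoff depth d = ΣQ_DR·Δt / A = 567.1 × 14400 / (102 ha) = 8.006 mm.
The 1-cm UH is the DRH scaled by (10 mm)/d, so U_p = 123.13 × 10/8.006 = 154 L/s.

U_p ≈ 154 L/s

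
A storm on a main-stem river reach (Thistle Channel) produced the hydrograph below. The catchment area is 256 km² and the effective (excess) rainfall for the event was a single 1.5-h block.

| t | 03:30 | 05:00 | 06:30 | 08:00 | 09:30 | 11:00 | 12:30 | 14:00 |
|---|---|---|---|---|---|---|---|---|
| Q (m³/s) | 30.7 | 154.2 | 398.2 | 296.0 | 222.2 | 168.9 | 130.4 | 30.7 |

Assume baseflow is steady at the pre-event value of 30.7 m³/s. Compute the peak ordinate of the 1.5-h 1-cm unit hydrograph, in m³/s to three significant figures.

U_p ≈ 147 m³/s

Direct runoff: 0.0, 123.5, 367.5, 265.3, 191.5, 138.2, 99.7, 0.0 m³/s; ΣQ_DR = 1186 m³/s, peak = 367.5 m³/s.
Runoff depth d = ΣQ_DR·Δt / A = 1186 × 5400 / (256 km²) = 25.01 mm.
The 1-cm UH is the DRH scaled by (10 mm)/d, so U_p = 367.5 × 10/25.01 = 147 m³/s.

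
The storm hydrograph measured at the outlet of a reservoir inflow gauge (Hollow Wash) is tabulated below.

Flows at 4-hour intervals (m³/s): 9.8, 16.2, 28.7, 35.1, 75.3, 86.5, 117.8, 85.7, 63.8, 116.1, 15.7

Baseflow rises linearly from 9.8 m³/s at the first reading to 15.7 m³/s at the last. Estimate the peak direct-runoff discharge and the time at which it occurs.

Subtracting baseflow gives direct-runoff ordinates: 0.00, 5.81, 17.72, 23.53, 63.14, 73.75, 104.46, 71.77, 49.28, 100.99, 0.00 m³/s.
The maximum is 104.46 m³/s, occurring at the reading for t = 24 h.

Q_p = 104.46 m³/s at t = 24 h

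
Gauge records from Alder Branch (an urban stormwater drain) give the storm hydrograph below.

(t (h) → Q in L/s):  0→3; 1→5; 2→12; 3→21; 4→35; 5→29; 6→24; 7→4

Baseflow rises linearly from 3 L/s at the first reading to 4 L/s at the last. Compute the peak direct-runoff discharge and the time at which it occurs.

Q_p = 31.43 L/s at t = 4 h

Subtracting baseflow gives direct-runoff ordinates: 0.00, 1.86, 8.71, 17.57, 31.43, 25.29, 20.14, 0.00 L/s.
The maximum is 31.43 L/s, occurring at the reading for t = 4 h.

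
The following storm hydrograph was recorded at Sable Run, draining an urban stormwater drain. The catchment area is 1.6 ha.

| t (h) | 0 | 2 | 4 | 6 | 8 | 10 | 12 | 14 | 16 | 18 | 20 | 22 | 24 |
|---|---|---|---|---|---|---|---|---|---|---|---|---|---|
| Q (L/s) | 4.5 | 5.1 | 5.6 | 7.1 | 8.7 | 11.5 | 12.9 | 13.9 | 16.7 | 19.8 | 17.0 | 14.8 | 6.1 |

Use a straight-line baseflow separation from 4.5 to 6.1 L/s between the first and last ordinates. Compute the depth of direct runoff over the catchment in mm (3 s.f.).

d ≈ 33.7 mm

Direct runoff: 0.00, 0.47, 0.83, 2.20, 3.67, 6.33, 7.60, 8.47, 11.13, 14.10, 11.17, 8.83, 0.00 L/s; ΣQ_DR = 74.80 L/s.
V = ΣQ_DR · Δt = 74.80 × 7200 s = 5.386 × 10^5 L.
Over A = 1.6 ha, depth = V / A = 33.7 mm.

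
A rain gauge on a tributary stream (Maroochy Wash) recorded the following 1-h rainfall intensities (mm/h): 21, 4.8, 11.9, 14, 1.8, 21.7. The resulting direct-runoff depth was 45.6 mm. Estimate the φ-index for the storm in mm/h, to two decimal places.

Only the 4 blocks with intensity above φ contribute runoff: 21, 11.9, 14, 21.7 mm/h.
Σ(I−φ)·Δt = d  ⇒  (21+11.9+14+21.7 − 4φ)·1 = 45.6
φ = (68.60 − 45.6/1) / 4 = 5.75 mm/h.

φ ≈ 5.75 mm/h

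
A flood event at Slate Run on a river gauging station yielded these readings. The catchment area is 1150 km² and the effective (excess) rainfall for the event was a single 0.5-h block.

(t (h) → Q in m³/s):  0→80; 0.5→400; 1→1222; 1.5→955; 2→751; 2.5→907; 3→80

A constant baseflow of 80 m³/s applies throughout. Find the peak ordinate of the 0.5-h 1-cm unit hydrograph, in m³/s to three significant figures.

Direct runoff: 0.0, 320.0, 1142.0, 875.0, 671.0, 827.0, 0.0 m³/s; ΣQ_DR = 3835 m³/s, peak = 1142.0 m³/s.
Runoff depth d = ΣQ_DR·Δt / A = 3835 × 1800 / (1150 km²) = 6.003 mm.
The 1-cm UH is the DRH scaled by (10 mm)/d, so U_p = 1142.0 × 10/6.003 = 1900 m³/s.

U_p ≈ 1900 m³/s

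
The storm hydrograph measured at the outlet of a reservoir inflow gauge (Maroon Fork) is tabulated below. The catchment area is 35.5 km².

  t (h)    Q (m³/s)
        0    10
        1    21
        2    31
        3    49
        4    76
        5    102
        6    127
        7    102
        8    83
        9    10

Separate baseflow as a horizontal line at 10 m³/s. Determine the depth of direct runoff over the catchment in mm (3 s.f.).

Direct runoff: 0.0, 11.0, 21.0, 39.0, 66.0, 92.0, 117.0, 92.0, 73.0, 0.0 m³/s; ΣQ_DR = 511.0 m³/s.
V = ΣQ_DR · Δt = 511.0 × 3600 s = 1.840 × 10^6 m³.
Over A = 35.5 km², depth = V / A = 51.8 mm.

d ≈ 51.8 mm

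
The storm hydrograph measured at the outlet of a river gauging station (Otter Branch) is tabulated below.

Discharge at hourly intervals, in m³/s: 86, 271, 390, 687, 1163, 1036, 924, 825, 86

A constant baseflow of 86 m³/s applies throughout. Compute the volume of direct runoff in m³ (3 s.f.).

Direct-runoff ordinates (Q − Q_b): 0.0, 185.0, 304.0, 601.0, 1077.0, 950.0, 838.0, 739.0, 0.0 m³/s.
ΣQ_DR = 4694 m³/s.
With Δt = 1 h = 3600 s, V = ΣQ_DR · Δt = 4694 × 3600 = 1.69 × 10^7 m³.

V ≈ 1.69 × 10^7 m³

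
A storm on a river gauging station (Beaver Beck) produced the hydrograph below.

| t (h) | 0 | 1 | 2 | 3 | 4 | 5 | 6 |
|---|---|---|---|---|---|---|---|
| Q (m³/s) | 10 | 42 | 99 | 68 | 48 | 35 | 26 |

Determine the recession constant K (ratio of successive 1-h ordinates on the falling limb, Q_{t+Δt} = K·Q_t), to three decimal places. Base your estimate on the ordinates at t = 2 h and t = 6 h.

Using the recession-limb readings at t = 2 h and t = 6 h: Q falls from 99 to 26 m³/s over 4 intervals.
K = (Q₂/Q₁)^(1/4) = (26/99)^(1/4) = 0.716.

K ≈ 0.716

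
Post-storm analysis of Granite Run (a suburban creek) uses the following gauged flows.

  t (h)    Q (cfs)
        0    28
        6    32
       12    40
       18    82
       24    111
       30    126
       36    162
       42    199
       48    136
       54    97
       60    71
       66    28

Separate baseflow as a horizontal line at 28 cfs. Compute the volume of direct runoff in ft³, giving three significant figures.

V ≈ 1.68 × 10^7 ft³

Direct-runoff ordinates (Q − Q_b): 0.0, 4.0, 12.0, 54.0, 83.0, 98.0, 134.0, 171.0, 108.0, 69.0, 43.0, 0.0 cfs.
ΣQ_DR = 776.0 cfs.
With Δt = 6 h = 21600 s, V = ΣQ_DR · Δt = 776.0 × 21600 = 1.68 × 10^7 ft³.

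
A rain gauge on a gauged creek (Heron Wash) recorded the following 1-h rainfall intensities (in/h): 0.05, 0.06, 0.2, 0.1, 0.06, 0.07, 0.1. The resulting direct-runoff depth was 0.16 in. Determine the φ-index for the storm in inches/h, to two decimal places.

Only the 3 blocks with intensity above φ contribute runoff: 0.2, 0.1, 0.1 in/h.
Σ(I−φ)·Δt = d  ⇒  (0.2+0.1+0.1 − 3φ)·1 = 0.16
φ = (0.4000 − 0.16/1) / 3 = 0.08 in/h.

φ ≈ 0.08 in/h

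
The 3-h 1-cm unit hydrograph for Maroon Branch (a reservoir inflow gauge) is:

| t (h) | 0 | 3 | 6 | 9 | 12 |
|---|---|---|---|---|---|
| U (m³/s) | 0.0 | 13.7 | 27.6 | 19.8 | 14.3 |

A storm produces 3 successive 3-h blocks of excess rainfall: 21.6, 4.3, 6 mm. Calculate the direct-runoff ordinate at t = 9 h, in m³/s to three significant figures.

By discrete convolution, Q_j = Σ (P_i / 10 mm) · U_{j−i}.
At t = 9 h (j=3): Q = (21.6/10)·19.8 + (4.3/10)·27.6 + (6/10)·13.7 = 62.9 m³/s.

Q ≈ 62.9 m³/s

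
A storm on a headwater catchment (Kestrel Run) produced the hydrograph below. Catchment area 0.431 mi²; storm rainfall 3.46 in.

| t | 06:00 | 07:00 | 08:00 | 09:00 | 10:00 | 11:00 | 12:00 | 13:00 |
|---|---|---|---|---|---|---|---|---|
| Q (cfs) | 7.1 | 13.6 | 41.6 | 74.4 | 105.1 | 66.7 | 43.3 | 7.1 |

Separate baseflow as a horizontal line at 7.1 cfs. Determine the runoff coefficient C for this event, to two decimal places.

C ≈ 0.31

ΣQ_DR = 302.1 cfs; V = ΣQ_DR·Δt = 1.088 × 10^6 ft³.
Runoff depth d = V / A = 1.086 in.
C = d / P = 1.086 / 3.46 = 0.31.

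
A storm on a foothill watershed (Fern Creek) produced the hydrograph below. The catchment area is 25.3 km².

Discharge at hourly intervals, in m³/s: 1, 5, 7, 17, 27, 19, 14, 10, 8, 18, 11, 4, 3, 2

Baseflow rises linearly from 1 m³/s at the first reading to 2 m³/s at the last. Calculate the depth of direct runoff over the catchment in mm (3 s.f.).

d ≈ 17.8 mm

Direct runoff: 0.00, 3.92, 5.85, 15.77, 25.69, 17.62, 12.54, 8.46, 6.38, 16.31, 9.23, 2.15, 1.08, 0.00 m³/s; ΣQ_DR = 125.0 m³/s.
V = ΣQ_DR · Δt = 125.0 × 3600 s = 4.500 × 10^5 m³.
Over A = 25.3 km², depth = V / A = 17.8 mm.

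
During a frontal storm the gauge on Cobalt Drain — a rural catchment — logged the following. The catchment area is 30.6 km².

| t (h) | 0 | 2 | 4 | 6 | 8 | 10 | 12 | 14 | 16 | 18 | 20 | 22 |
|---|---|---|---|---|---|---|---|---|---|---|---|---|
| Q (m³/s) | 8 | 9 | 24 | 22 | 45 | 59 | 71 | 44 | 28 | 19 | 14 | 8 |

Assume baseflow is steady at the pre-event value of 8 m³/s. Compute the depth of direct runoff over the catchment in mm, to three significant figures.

d ≈ 60.0 mm

Direct runoff: 0.0, 1.0, 16.0, 14.0, 37.0, 51.0, 63.0, 36.0, 20.0, 11.0, 6.0, 0.0 m³/s; ΣQ_DR = 255.0 m³/s.
V = ΣQ_DR · Δt = 255.0 × 7200 s = 1.836 × 10^6 m³.
Over A = 30.6 km², depth = V / A = 60.0 mm.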